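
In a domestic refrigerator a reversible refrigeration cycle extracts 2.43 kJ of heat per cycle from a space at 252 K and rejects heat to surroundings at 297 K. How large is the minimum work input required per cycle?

For a reversible refrigerator, COP_R = T_C/(T_H − T_C) = 252.00/45.00 = 5.6000.
W = Q_C/COP_R = 2.43/5.6000 = 0.4339 kJ.

W_in ≈ 0.4339 kJ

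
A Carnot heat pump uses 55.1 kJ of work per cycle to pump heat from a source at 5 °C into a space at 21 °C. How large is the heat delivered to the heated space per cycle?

Q_H ≈ 1010 kJ

T_H = 21 °C → 21 + 273.15 = 294.15 K.
T_C = 5 °C → 5 + 273.15 = 278.15 K.
COP_HP = T_H/(T_H − T_C) = 294.15/16.00 = 18.3844.
Q_H = COP_HP · W = 18.3844 × 55.1 = 1010 kJ.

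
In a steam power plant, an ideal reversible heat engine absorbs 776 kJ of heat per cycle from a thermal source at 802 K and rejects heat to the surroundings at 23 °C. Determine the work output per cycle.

W ≈ 489 kJ

T_C = 23 °C → 23 + 273.15 = 296.15 K.
For a reversible engine, η = 1 − T_C/T_H = 1 − 296.15/802.00 = 0.6307.
W = η·Q_H = 0.6307 × 776 = 489 kJ.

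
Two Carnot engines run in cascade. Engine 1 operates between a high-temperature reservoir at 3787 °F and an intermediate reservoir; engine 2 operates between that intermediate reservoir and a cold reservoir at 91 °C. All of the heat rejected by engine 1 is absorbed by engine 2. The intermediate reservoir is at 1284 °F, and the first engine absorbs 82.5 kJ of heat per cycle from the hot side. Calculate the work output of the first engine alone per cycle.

W₁ ≈ 48.6 kJ

T_H = 3787 °F → (3787 − 32) × 5/9 = 2086.11 °C = 2359.26 K.
T_C = 91 °C → 91 + 273.15 = 364.15 K.
T_m = 1284 °F → (1284 − 32) × 5/9 = 695.56 °C = 968.71 K.
First-stage efficiency η₁ = 1 − T_m/T_H = 1 − 968.71/2359.26 = 0.5894.
W₁ = η₁·Q_H = 0.5894 × 82.5 = 48.6 kJ.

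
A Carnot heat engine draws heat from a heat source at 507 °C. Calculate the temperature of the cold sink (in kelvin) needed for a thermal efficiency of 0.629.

T_C ≈ 289 K

T_H = 507 °C → 507 + 273.15 = 780.15 K.
From η = 1 − T_C/T_H, T_C = T_H·(1 − η) = 780.15 × (1 − 0.629) = 289 K.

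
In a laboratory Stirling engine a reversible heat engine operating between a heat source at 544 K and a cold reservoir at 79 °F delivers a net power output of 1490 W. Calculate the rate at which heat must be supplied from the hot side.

T_C = 79 °F → (79 − 32) × 5/9 = 26.11 °C = 299.26 K.
Since the cycle is reversible, η = 1 − T_C/T_H = 1 − 299.26/544.00 = 0.4499.
Q_H = W/η = 1490/0.4499 = 3310 W.

Q̇_H ≈ 3310 W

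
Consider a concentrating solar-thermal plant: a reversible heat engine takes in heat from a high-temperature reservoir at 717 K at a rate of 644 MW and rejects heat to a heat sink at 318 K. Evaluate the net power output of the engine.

Ẇ ≈ 358 MW

Since the cycle is reversible, η = 1 − T_C/T_H = 1 − 318.00/717.00 = 0.5565.
W = η·Q_H = 0.5565 × 644 = 358 MW.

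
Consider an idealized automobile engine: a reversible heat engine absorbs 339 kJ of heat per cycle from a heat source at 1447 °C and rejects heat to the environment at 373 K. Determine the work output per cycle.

W ≈ 265 kJ

T_H = 1447 °C → 1447 + 273.15 = 1720.15 K.
The Carnot efficiency is η = 1 − T_C/T_H = 1 − 373.00/1720.15 = 0.7832.
W = η·Q_H = 0.7832 × 339 = 265 kJ.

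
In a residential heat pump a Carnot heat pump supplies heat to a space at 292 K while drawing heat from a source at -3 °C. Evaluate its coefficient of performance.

COP_HP ≈ 13.36

T_C = -3 °C → -3 + 273.15 = 270.15 K.
The Carnot heat-pump COP is COP_HP = T_H/(T_H − T_C) = 292.00/(292.00 − 270.15) = 13.36.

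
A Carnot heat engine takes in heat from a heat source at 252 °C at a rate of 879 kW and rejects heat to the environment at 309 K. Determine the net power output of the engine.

T_H = 252 °C → 252 + 273.15 = 525.15 K.
For a reversible engine, η = 1 − T_C/T_H = 1 − 309.00/525.15 = 0.4116.
W = η·Q_H = 0.4116 × 879 = 362 kW.

Ẇ ≈ 362 kW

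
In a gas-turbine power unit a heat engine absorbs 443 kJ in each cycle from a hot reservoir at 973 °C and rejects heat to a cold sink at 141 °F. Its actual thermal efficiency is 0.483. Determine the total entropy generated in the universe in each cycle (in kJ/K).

T_H = 973 °C → 973 + 273.15 = 1246.15 K.
T_C = 141 °F → (141 − 32) × 5/9 = 60.56 °C = 333.71 K.
W = η·Q_H = 0.483 × 443 = 214.0 kJ, so Q_C = Q_H − W = 229.0 kJ.
The hot reservoir loses entropy Q_H/T_H = 443/1246.15 = 0.3555 kJ/K; the cold reservoir gains Q_C/T_C = 229.0/333.71 = 0.6863 kJ/K.
ΔS_univ = −Q_H/T_H + Q_C/T_C = 0.3308 kJ/K (> 0, since η = 0.483 < η_Carnot = 0.732).

ΔS_univ ≈ 0.3308 kJ/K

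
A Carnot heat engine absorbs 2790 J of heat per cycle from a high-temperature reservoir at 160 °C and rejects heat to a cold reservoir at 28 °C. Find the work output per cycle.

W ≈ 850 J

T_H = 160 °C → 160 + 273.15 = 433.15 K.
T_C = 28 °C → 28 + 273.15 = 301.15 K.
Since the cycle is reversible, η = 1 − T_C/T_H = 1 − 301.15/433.15 = 0.3047.
W = η·Q_H = 0.3047 × 2790 = 850 J.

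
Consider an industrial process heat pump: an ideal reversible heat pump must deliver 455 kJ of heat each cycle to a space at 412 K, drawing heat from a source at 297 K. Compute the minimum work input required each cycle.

W_in ≈ 127.0 kJ

For a reversible heat pump, COP_HP = T_H/(T_H − T_C) = 412.00/115.00 = 3.5826.
W = Q_H/COP_HP = 455/3.5826 = 127.0 kJ.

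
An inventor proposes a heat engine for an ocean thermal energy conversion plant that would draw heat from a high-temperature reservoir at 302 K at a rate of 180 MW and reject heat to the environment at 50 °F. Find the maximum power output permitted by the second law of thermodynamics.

T_C = 50 °F → (50 − 32) × 5/9 = 10.00 °C = 283.15 K.
The upper bound on efficiency is η_max = 1 − T_C/T_H = 1 − 283.15/302.00 = 0.0624.
W_max = η_max · Q_H = 0.0624 × 180 = 11.2 MW.

Ẇ_max ≈ 11.2 MW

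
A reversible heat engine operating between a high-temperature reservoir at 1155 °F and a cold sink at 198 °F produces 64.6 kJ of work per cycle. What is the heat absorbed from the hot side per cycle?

T_H = 1155 °F → (1155 − 32) × 5/9 = 623.89 °C = 897.04 K.
T_C = 198 °F → (198 − 32) × 5/9 = 92.22 °C = 365.37 K.
η_rev = 1 − T_C/T_H = 1 − 365.37/897.04 = 0.5927.
Q_H = W/η = 64.6/0.5927 = 109 kJ.

Q_H ≈ 109 kJ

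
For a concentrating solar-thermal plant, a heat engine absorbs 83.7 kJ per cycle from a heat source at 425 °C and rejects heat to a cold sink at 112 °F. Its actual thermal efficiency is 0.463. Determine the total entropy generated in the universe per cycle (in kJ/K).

ΔS_univ ≈ 0.02163 kJ/K

T_H = 425 °C → 425 + 273.15 = 698.15 K.
T_C = 112 °F → (112 − 32) × 5/9 = 44.44 °C = 317.59 K.
W = η·Q_H = 0.463 × 83.7 = 38.75 kJ, so Q_C = Q_H − W = 44.95 kJ.
Reservoir entropy changes: ΔS_H = −Q_H/T_H = −83.7/698.15 = -0.1199 kJ/K and ΔS_C = +Q_C/T_C = 44.95/317.59 = 0.1415 kJ/K.
ΔS_univ = −Q_H/T_H + Q_C/T_C = 0.02163 kJ/K (> 0, since η = 0.463 < η_Carnot = 0.545).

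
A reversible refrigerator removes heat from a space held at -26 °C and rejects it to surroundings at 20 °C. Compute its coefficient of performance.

T_H = 20 °C → 20 + 273.15 = 293.15 K.
T_C = -26 °C → -26 + 273.15 = 247.15 K.
COP_R = T_C/(T_H − T_C) = 247.15/(293.15 − 247.15) = 5.37.

COP_R ≈ 5.37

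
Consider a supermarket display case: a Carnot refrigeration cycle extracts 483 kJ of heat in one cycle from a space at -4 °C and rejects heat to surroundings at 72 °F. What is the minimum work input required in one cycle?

W_in ≈ 47.1 kJ

T_H = 72 °F → (72 − 32) × 5/9 = 22.22 °C = 295.37 K.
T_C = -4 °C → -4 + 273.15 = 269.15 K.
Carnot COP: COP_R = T_C/(T_H − T_C) = 269.15/26.22 = 10.2642.
W = Q_C/COP_R = 483/10.2642 = 47.1 kJ.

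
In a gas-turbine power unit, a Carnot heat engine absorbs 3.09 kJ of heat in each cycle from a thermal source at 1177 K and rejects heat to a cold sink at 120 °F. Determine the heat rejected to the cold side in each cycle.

T_C = 120 °F → (120 − 32) × 5/9 = 48.89 °C = 322.04 K.
Carnot efficiency: η = 1 − T_C/T_H = 1 − 322.04/1177.00 = 0.7264.
For a reversible cycle Q_C/Q_H = T_C/T_H, so Q_C = 3.09 × 322.04/1177.00 = 0.845 kJ.

Q_C ≈ 0.845 kJ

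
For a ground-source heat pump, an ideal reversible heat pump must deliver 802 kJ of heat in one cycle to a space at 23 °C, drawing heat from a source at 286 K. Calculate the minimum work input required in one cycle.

T_H = 23 °C → 23 + 273.15 = 296.15 K.
For a reversible heat pump, COP_HP = T_H/(T_H − T_C) = 296.15/10.15 = 29.1773.
W = Q_H/COP_HP = 802/29.1773 = 27.5 kJ.

W_in ≈ 27.5 kJ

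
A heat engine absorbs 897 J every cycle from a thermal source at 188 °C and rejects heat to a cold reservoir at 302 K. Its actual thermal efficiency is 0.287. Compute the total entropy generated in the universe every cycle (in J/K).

T_H = 188 °C → 188 + 273.15 = 461.15 K.
W = η·Q_H = 0.287 × 897 = 257.4 J, so Q_C = Q_H − W = 639.6 J.
Reservoir entropy changes: ΔS_H = −Q_H/T_H = −897/461.15 = -1.945 J/K and ΔS_C = +Q_C/T_C = 639.6/302.00 = 2.118 J/K.
ΔS_univ = −Q_H/T_H + Q_C/T_C = 0.173 J/K (> 0, since η = 0.287 < η_Carnot = 0.345).

ΔS_univ ≈ 0.173 J/K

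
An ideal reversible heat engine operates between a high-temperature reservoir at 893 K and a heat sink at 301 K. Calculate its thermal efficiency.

η ≈ 0.663

Carnot efficiency: η = 1 − T_C/T_H = 1 − 301.00/893.00 = 0.663.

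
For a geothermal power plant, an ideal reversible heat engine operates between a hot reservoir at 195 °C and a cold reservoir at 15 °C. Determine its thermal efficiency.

T_H = 195 °C → 195 + 273.15 = 468.15 K.
T_C = 15 °C → 15 + 273.15 = 288.15 K.
η_rev = 1 − T_C/T_H = 1 − 288.15/468.15 = 0.384.

η ≈ 0.384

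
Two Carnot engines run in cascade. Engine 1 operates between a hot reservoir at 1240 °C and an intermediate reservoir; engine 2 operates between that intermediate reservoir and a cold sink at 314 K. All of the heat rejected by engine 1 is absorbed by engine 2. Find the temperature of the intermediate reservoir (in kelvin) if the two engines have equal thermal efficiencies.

T_m ≈ 689 K

T_H = 1240 °C → 1240 + 273.15 = 1513.15 K.
Equal efficiencies require 1 − T_m/T_H = 1 − T_C/T_m, i.e. T_m/T_H = T_C/T_m, so T_m = √(T_H·T_C) = √(1513.15 × 314.00) = 689 K.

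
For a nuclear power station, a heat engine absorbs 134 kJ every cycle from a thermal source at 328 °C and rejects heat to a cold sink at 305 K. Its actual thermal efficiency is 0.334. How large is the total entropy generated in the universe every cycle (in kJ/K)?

ΔS_univ ≈ 0.06970 kJ/K

T_H = 328 °C → 328 + 273.15 = 601.15 K.
W = η·Q_H = 0.334 × 134 = 44.76 kJ, so Q_C = Q_H − W = 89.24 kJ.
The hot reservoir loses entropy Q_H/T_H = 134/601.15 = 0.2229 kJ/K; the cold reservoir gains Q_C/T_C = 89.24/305.00 = 0.2926 kJ/K.
ΔS_univ = −Q_H/T_H + Q_C/T_C = 0.06970 kJ/K (> 0, since η = 0.334 < η_Carnot = 0.493).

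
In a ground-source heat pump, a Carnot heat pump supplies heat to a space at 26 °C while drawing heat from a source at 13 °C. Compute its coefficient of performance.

COP_HP ≈ 23.0

T_H = 26 °C → 26 + 273.15 = 299.15 K.
T_C = 13 °C → 13 + 273.15 = 286.15 K.
For a reversible heat pump, COP_HP = T_H/(T_H − T_C) = 299.15/(299.15 − 286.15) = 23.0.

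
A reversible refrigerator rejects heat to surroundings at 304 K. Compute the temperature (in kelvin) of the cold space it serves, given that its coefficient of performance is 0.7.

COP_R = T_C/(T_H − T_C) ⇒ T_C = T_H·COP_R/(1 + COP_R) = 304.00 × 0.7/(1 + 0.7) = 125 K.

T_C ≈ 125 K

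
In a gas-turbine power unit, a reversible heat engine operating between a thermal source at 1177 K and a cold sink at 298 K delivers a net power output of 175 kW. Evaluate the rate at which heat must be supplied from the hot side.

Q̇_H ≈ 234.3 kW

η_rev = 1 − T_C/T_H = 1 − 298.00/1177.00 = 0.7468.
Q_H = W/η = 175/0.7468 = 234.3 kW.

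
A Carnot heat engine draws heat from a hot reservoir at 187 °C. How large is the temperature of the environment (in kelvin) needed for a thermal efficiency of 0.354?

T_H = 187 °C → 187 + 273.15 = 460.15 K.
From η = 1 − T_C/T_H, T_C = T_H·(1 − η) = 460.15 × (1 − 0.354) = 297 K.

T_C ≈ 297 K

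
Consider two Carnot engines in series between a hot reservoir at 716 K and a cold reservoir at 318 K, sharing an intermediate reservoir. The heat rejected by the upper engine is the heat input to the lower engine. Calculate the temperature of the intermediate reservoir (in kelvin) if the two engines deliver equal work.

T_m ≈ 517.0 K

For reversible stages Q_m = Q_H·(T_m/T_H). Setting W₁ = Q_H(1 − T_m/T_H) equal to W₂ = Q_m(1 − T_C/T_m) = Q_H·(T_m − T_C)/T_H gives T_H − T_m = T_m − T_C, so T_m = (T_H + T_C)/2 = (716.00 + 318.00)/2 = 517.0 K.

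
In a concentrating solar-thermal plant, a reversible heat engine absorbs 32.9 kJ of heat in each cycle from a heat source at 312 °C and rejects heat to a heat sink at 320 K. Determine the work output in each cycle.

T_H = 312 °C → 312 + 273.15 = 585.15 K.
Since the cycle is reversible, η = 1 − T_C/T_H = 1 − 320.00/585.15 = 0.4531.
W = η·Q_H = 0.4531 × 32.9 = 14.9 kJ.

W ≈ 14.9 kJ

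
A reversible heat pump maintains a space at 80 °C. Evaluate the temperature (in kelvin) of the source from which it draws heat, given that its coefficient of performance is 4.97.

T_H = 80 °C → 80 + 273.15 = 353.15 K.
COP_HP = T_H/(T_H − T_C) ⇒ T_C = T_H·(COP_HP − 1)/COP_HP = 353.15 × (4.97 − 1)/4.97 = 282 K.

T_C ≈ 282 K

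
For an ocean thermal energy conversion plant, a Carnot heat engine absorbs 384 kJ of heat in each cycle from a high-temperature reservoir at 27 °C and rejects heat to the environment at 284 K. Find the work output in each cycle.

W ≈ 20.7 kJ

T_H = 27 °C → 27 + 273.15 = 300.15 K.
Carnot efficiency: η = 1 − T_C/T_H = 1 − 284.00/300.15 = 0.0538.
W = η·Q_H = 0.0538 × 384 = 20.7 kJ.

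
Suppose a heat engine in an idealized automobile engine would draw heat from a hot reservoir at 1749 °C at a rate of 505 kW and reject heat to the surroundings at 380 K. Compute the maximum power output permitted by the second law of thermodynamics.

Ẇ_max ≈ 410.1 kW

T_H = 1749 °C → 1749 + 273.15 = 2022.15 K.
The second-law ceiling is the Carnot efficiency, η_max = 1 − T_C/T_H = 1 − 380.00/2022.15 = 0.8121.
W_max = η_max · Q_H = 0.8121 × 505 = 410.1 kW.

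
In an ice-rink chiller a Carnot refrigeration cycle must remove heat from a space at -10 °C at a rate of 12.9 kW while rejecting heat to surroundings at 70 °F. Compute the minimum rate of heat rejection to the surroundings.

T_H = 70 °F → (70 − 32) × 5/9 = 21.11 °C = 294.26 K.
T_C = -10 °C → -10 + 273.15 = 263.15 K.
For a reversible cycle Q_H/Q_C = T_H/T_C, so Q_H = Q_C·T_H/T_C = 12.9 × 294.26/263.15 = 14.4 kW.

Q̇_H ≈ 14.4 kW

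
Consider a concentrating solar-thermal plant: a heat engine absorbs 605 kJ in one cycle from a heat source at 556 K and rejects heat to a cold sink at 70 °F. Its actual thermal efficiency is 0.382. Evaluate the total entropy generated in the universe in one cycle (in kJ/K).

ΔS_univ ≈ 0.182 kJ/K

T_C = 70 °F → (70 − 32) × 5/9 = 21.11 °C = 294.26 K.
W = η·Q_H = 0.382 × 605 = 231.1 kJ, so Q_C = Q_H − W = 373.9 kJ.
Reservoir entropy changes: ΔS_H = −Q_H/T_H = −605/556.00 = -1.088 kJ/K and ΔS_C = +Q_C/T_C = 373.9/294.26 = 1.271 kJ/K.
ΔS_univ = −Q_H/T_H + Q_C/T_C = 0.182 kJ/K (> 0, since η = 0.382 < η_Carnot = 0.471).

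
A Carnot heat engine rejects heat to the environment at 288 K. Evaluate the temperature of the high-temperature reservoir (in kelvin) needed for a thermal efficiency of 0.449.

From η = 1 − T_C/T_H, solving for T_H gives T_H = T_C/(1 − η) = 288.00/(1 − 0.449) = 523 K.

T_H ≈ 523 K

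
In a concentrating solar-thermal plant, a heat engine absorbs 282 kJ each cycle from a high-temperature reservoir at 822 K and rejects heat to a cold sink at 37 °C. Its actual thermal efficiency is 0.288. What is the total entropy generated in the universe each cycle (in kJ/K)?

T_C = 37 °C → 37 + 273.15 = 310.15 K.
W = η·Q_H = 0.288 × 282 = 81.22 kJ, so Q_C = Q_H − W = 200.8 kJ.
Reservoir entropy changes: ΔS_H = −Q_H/T_H = −282/822.00 = -0.3431 kJ/K and ΔS_C = +Q_C/T_C = 200.8/310.15 = 0.6474 kJ/K.
ΔS_univ = −Q_H/T_H + Q_C/T_C = 0.304 kJ/K (> 0, since η = 0.288 < η_Carnot = 0.623).

ΔS_univ ≈ 0.304 kJ/K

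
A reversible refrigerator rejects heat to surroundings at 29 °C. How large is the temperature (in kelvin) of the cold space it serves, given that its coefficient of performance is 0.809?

T_C ≈ 135 K

T_H = 29 °C → 29 + 273.15 = 302.15 K.
COP_R = T_C/(T_H − T_C) ⇒ T_C = T_H·COP_R/(1 + COP_R) = 302.15 × 0.809/(1 + 0.809) = 135 K.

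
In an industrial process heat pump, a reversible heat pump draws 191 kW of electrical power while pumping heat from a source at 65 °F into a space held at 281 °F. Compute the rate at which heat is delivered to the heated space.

Q̇_H ≈ 654.9 kW

T_H = 281 °F → (281 − 32) × 5/9 = 138.33 °C = 411.48 K.
T_C = 65 °F → (65 − 32) × 5/9 = 18.33 °C = 291.48 K.
COP_HP = T_H/(T_H − T_C) = 411.48/120.00 = 3.4290.
Q_H = COP_HP · W = 3.4290 × 191 = 654.9 kW.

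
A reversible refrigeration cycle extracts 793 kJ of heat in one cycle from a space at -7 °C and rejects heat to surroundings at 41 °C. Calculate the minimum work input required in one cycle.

T_H = 41 °C → 41 + 273.15 = 314.15 K.
T_C = -7 °C → -7 + 273.15 = 266.15 K.
COP_R = T_C/(T_H − T_C) = 266.15/48.00 = 5.5448.
W = Q_C/COP_R = 793/5.5448 = 143.0 kJ.

W_in ≈ 143.0 kJ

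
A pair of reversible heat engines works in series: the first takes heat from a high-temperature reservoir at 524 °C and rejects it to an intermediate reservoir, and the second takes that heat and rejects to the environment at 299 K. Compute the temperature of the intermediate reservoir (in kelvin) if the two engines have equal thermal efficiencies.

T_m ≈ 488.2 K

T_H = 524 °C → 524 + 273.15 = 797.15 K.
Equal efficiencies require 1 − T_m/T_H = 1 − T_C/T_m, i.e. T_m/T_H = T_C/T_m, so T_m = √(T_H·T_C) = √(797.15 × 299.00) = 488.2 K.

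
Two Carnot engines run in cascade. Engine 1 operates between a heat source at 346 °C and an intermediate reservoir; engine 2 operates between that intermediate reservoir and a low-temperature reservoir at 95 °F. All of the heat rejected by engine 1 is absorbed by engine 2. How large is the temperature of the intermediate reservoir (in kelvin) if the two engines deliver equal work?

T_H = 346 °C → 346 + 273.15 = 619.15 K.
T_C = 95 °F → (95 − 32) × 5/9 = 35.00 °C = 308.15 K.
For reversible stages Q_m = Q_H·(T_m/T_H). Setting W₁ = Q_H(1 − T_m/T_H) equal to W₂ = Q_m(1 − T_C/T_m) = Q_H·(T_m − T_C)/T_H gives T_H − T_m = T_m − T_C, so T_m = (T_H + T_C)/2 = (619.15 + 308.15)/2 = 464 K.

T_m ≈ 464 K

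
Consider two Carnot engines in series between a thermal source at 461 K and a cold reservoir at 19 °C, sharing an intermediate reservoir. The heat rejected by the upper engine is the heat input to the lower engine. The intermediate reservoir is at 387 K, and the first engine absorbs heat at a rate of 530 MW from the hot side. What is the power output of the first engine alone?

T_C = 19 °C → 19 + 273.15 = 292.15 K.
First-stage efficiency η₁ = 1 − T_m/T_H = 1 − 387.00/461.00 = 0.1605.
W₁ = η₁·Q_H = 0.1605 × 530 = 85.08 MW.

Ẇ₁ ≈ 85.08 MW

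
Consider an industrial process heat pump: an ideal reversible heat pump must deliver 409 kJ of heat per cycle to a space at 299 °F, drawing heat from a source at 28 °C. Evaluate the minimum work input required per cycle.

T_H = 299 °F → (299 − 32) × 5/9 = 148.33 °C = 421.48 K.
T_C = 28 °C → 28 + 273.15 = 301.15 K.
For a reversible heat pump, COP_HP = T_H/(T_H − T_C) = 421.48/120.33 = 3.5026.
W = Q_H/COP_HP = 409/3.5026 = 117 kJ.

W_in ≈ 117 kJ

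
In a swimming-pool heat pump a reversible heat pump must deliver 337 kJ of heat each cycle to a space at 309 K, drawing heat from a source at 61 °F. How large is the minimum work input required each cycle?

T_C = 61 °F → (61 − 32) × 5/9 = 16.11 °C = 289.26 K.
Reversible heating COP: COP_HP = T_H/(T_H − T_C) = 309.00/19.74 = 15.6544.
W = Q_H/COP_HP = 337/15.6544 = 21.5 kJ.

W_in ≈ 21.5 kJ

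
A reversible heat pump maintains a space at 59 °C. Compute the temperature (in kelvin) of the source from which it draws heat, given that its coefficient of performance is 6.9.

T_C ≈ 284.0 K

T_H = 59 °C → 59 + 273.15 = 332.15 K.
COP_HP = T_H/(T_H − T_C) ⇒ T_C = T_H·(COP_HP − 1)/COP_HP = 332.15 × (6.9 − 1)/6.9 = 284.0 K.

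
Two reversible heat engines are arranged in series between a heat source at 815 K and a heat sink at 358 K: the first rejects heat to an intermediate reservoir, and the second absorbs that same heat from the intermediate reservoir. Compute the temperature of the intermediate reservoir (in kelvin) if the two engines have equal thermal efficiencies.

T_m ≈ 540.2 K

Equal efficiencies require 1 − T_m/T_H = 1 − T_C/T_m, i.e. T_m/T_H = T_C/T_m, so T_m = √(T_H·T_C) = √(815.00 × 358.00) = 540.2 K.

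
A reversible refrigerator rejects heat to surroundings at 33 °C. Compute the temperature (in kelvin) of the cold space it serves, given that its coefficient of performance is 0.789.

T_H = 33 °C → 33 + 273.15 = 306.15 K.
COP_R = T_C/(T_H − T_C) ⇒ T_C = T_H·COP_R/(1 + COP_R) = 306.15 × 0.789/(1 + 0.789) = 135 K.

T_C ≈ 135 K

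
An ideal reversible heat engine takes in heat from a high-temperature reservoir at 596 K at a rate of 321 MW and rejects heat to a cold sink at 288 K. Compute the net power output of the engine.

Ẇ ≈ 165.9 MW

η_rev = 1 − T_C/T_H = 1 − 288.00/596.00 = 0.5168.
W = η·Q_H = 0.5168 × 321 = 165.9 MW.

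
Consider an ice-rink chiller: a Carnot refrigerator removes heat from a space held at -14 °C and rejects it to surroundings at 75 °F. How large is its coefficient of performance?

T_H = 75 °F → (75 − 32) × 5/9 = 23.89 °C = 297.04 K.
T_C = -14 °C → -14 + 273.15 = 259.15 K.
Carnot COP: COP_R = T_C/(T_H − T_C) = 259.15/(297.04 − 259.15) = 6.84.

COP_R ≈ 6.84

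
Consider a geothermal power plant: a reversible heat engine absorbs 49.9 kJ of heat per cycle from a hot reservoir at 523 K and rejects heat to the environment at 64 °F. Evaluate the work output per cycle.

T_C = 64 °F → (64 − 32) × 5/9 = 17.78 °C = 290.93 K.
For a reversible engine, η = 1 − T_C/T_H = 1 − 290.93/523.00 = 0.4437.
W = η·Q_H = 0.4437 × 49.9 = 22.1 kJ.

W ≈ 22.1 kJ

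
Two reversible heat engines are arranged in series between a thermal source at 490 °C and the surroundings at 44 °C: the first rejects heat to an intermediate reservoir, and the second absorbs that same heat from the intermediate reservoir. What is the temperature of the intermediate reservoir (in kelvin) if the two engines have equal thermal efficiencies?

T_m ≈ 492 K

T_H = 490 °C → 490 + 273.15 = 763.15 K.
T_C = 44 °C → 44 + 273.15 = 317.15 K.
Equal efficiencies require 1 − T_m/T_H = 1 − T_C/T_m, i.e. T_m/T_H = T_C/T_m, so T_m = √(T_H·T_C) = √(763.15 × 317.15) = 492 K.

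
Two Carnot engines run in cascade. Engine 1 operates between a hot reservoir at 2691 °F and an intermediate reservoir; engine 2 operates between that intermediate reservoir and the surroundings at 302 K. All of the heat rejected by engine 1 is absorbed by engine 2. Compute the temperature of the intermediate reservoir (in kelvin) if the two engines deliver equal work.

T_m ≈ 1030 K

T_H = 2691 °F → (2691 − 32) × 5/9 = 1477.22 °C = 1750.37 K.
For reversible stages Q_m = Q_H·(T_m/T_H). Setting W₁ = Q_H(1 − T_m/T_H) equal to W₂ = Q_m(1 − T_C/T_m) = Q_H·(T_m − T_C)/T_H gives T_H − T_m = T_m − T_C, so T_m = (T_H + T_C)/2 = (1750.37 + 302.00)/2 = 1030 K.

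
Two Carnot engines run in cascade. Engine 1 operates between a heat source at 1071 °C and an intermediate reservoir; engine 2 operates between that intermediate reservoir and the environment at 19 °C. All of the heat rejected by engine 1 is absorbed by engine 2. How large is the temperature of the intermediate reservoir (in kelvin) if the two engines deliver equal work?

T_m ≈ 818.2 K

T_H = 1071 °C → 1071 + 273.15 = 1344.15 K.
T_C = 19 °C → 19 + 273.15 = 292.15 K.
For reversible stages Q_m = Q_H·(T_m/T_H). Setting W₁ = Q_H(1 − T_m/T_H) equal to W₂ = Q_m(1 − T_C/T_m) = Q_H·(T_m − T_C)/T_H gives T_H − T_m = T_m − T_C, so T_m = (T_H + T_C)/2 = (1344.15 + 292.15)/2 = 818.2 K.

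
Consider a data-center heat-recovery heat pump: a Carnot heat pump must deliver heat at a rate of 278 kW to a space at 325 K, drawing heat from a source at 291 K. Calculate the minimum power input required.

Ẇ_in ≈ 29.1 kW

COP_HP = T_H/(T_H − T_C) = 325.00/34.00 = 9.5588.
W = Q_H/COP_HP = 278/9.5588 = 29.1 kW.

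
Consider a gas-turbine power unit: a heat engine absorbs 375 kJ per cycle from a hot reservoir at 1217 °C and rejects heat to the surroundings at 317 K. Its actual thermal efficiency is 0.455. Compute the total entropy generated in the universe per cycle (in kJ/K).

ΔS_univ ≈ 0.393 kJ/K

T_H = 1217 °C → 1217 + 273.15 = 1490.15 K.
W = η·Q_H = 0.455 × 375 = 170.6 kJ, so Q_C = Q_H − W = 204.4 kJ.
The hot reservoir loses entropy Q_H/T_H = 375/1490.15 = 0.2517 kJ/K; the cold reservoir gains Q_C/T_C = 204.4/317.00 = 0.6447 kJ/K.
ΔS_univ = −Q_H/T_H + Q_C/T_C = 0.393 kJ/K (> 0, since η = 0.455 < η_Carnot = 0.787).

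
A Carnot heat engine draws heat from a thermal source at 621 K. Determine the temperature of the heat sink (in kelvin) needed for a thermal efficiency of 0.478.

T_C ≈ 324 K

From η = 1 − T_C/T_H, T_C = T_H·(1 − η) = 621.00 × (1 − 0.478) = 324 K.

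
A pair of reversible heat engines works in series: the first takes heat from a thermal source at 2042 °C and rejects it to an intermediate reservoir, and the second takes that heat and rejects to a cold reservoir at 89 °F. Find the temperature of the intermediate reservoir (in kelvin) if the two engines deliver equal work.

T_m ≈ 1310 K

T_H = 2042 °C → 2042 + 273.15 = 2315.15 K.
T_C = 89 °F → (89 − 32) × 5/9 = 31.67 °C = 304.82 K.
For reversible stages Q_m = Q_H·(T_m/T_H). Setting W₁ = Q_H(1 − T_m/T_H) equal to W₂ = Q_m(1 − T_C/T_m) = Q_H·(T_m − T_C)/T_H gives T_H − T_m = T_m − T_C, so T_m = (T_H + T_C)/2 = (2315.15 + 304.82)/2 = 1310 K.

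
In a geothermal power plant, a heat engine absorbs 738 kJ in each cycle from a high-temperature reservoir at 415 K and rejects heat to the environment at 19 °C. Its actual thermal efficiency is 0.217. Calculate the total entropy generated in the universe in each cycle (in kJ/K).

ΔS_univ ≈ 0.1996 kJ/K

T_C = 19 °C → 19 + 273.15 = 292.15 K.
W = η·Q_H = 0.217 × 738 = 160.1 kJ, so Q_C = Q_H − W = 577.9 kJ.
Reservoir entropy changes: ΔS_H = −Q_H/T_H = −738/415.00 = -1.778 kJ/K and ΔS_C = +Q_C/T_C = 577.9/292.15 = 1.978 kJ/K.
ΔS_univ = −Q_H/T_H + Q_C/T_C = 0.1996 kJ/K (> 0, since η = 0.217 < η_Carnot = 0.296).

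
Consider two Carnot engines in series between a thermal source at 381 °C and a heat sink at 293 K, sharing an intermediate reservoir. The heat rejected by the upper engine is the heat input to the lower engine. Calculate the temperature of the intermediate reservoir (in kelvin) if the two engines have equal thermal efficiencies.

T_H = 381 °C → 381 + 273.15 = 654.15 K.
Equal efficiencies require 1 − T_m/T_H = 1 − T_C/T_m, i.e. T_m/T_H = T_C/T_m, so T_m = √(T_H·T_C) = √(654.15 × 293.00) = 438 K.

T_m ≈ 438 K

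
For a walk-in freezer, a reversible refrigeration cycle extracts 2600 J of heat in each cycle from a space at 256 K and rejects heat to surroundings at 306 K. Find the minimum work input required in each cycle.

W_in ≈ 507.8 J

For a reversible refrigerator, COP_R = T_C/(T_H − T_C) = 256.00/50.00 = 5.1200.
W = Q_C/COP_R = 2600/5.1200 = 507.8 J.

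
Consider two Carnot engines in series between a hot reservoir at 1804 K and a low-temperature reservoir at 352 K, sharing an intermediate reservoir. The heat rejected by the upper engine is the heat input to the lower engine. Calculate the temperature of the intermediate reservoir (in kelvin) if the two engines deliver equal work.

For reversible stages Q_m = Q_H·(T_m/T_H). Setting W₁ = Q_H(1 − T_m/T_H) equal to W₂ = Q_m(1 − T_C/T_m) = Q_H·(T_m − T_C)/T_H gives T_H − T_m = T_m − T_C, so T_m = (T_H + T_C)/2 = (1804.00 + 352.00)/2 = 1080 K.

T_m ≈ 1080 K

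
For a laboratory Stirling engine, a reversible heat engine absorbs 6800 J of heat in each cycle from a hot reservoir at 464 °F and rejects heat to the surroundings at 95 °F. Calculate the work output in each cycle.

W ≈ 2720 J

T_H = 464 °F → (464 − 32) × 5/9 = 240.00 °C = 513.15 K.
T_C = 95 °F → (95 − 32) × 5/9 = 35.00 °C = 308.15 K.
η_rev = 1 − T_C/T_H = 1 − 308.15/513.15 = 0.3995.
W = η·Q_H = 0.3995 × 6800 = 2720 J.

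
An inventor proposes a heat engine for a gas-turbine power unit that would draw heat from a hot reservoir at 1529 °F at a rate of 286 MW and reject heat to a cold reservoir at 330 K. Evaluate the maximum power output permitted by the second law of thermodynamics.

T_H = 1529 °F → (1529 − 32) × 5/9 = 831.67 °C = 1104.82 K.
The second-law ceiling is the Carnot efficiency, η_max = 1 − T_C/T_H = 1 − 330.00/1104.82 = 0.7013.
W_max = η_max · Q_H = 0.7013 × 286 = 200.6 MW.

Ẇ_max ≈ 200.6 MW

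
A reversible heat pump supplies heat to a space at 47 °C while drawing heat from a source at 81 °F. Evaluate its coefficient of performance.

T_H = 47 °C → 47 + 273.15 = 320.15 K.
T_C = 81 °F → (81 − 32) × 5/9 = 27.22 °C = 300.37 K.
COP_HP = T_H/(T_H − T_C) = 320.15/(320.15 − 300.37) = 16.2.

COP_HP ≈ 16.2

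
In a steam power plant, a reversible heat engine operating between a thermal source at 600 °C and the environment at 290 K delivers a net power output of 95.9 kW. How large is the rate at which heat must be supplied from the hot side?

Q̇_H ≈ 144 kW

T_H = 600 °C → 600 + 273.15 = 873.15 K.
The Carnot efficiency is η = 1 − T_C/T_H = 1 − 290.00/873.15 = 0.6679.
Q_H = W/η = 95.9/0.6679 = 144 kW.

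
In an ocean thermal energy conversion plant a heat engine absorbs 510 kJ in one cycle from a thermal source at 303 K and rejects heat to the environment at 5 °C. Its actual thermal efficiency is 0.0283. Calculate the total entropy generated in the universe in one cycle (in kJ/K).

ΔS_univ ≈ 0.0985 kJ/K

T_C = 5 °C → 5 + 273.15 = 278.15 K.
W = η·Q_H = 0.0283 × 510 = 14.43 kJ, so Q_C = Q_H − W = 495.6 kJ.
The hot reservoir loses entropy Q_H/T_H = 510/303.00 = 1.683 kJ/K; the cold reservoir gains Q_C/T_C = 495.6/278.15 = 1.782 kJ/K.
ΔS_univ = −Q_H/T_H + Q_C/T_C = 0.0985 kJ/K (> 0, since η = 0.0283 < η_Carnot = 0.082).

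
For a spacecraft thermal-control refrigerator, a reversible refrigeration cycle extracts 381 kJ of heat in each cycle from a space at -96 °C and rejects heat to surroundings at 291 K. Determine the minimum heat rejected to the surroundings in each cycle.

Q_H ≈ 626 kJ

T_C = -96 °C → -96 + 273.15 = 177.15 K.
For a reversible cycle Q_H/Q_C = T_H/T_C, so Q_H = Q_C·T_H/T_C = 381 × 291.00/177.15 = 626 kJ.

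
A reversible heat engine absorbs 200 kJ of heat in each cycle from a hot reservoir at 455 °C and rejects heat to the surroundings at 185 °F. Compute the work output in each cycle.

T_H = 455 °C → 455 + 273.15 = 728.15 K.
T_C = 185 °F → (185 − 32) × 5/9 = 85.00 °C = 358.15 K.
For a reversible engine, η = 1 − T_C/T_H = 1 − 358.15/728.15 = 0.5081.
W = η·Q_H = 0.5081 × 200 = 102 kJ.

W ≈ 102 kJ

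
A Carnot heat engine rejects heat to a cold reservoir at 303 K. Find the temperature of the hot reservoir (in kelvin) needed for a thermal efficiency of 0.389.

From η = 1 − T_C/T_H, solving for T_H gives T_H = T_C/(1 − η) = 303.00/(1 − 0.389) = 496 K.

T_H ≈ 496 K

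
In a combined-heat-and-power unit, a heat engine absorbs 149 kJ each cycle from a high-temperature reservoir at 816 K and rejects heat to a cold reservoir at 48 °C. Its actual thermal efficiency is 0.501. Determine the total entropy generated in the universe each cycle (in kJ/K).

T_C = 48 °C → 48 + 273.15 = 321.15 K.
W = η·Q_H = 0.501 × 149 = 74.65 kJ, so Q_C = Q_H − W = 74.35 kJ.
Entropy balance on the reservoirs: −Q_H/T_H = -0.1826 kJ/K, +Q_C/T_C = 0.2315 kJ/K.
ΔS_univ = −Q_H/T_H + Q_C/T_C = 0.04892 kJ/K (> 0, since η = 0.501 < η_Carnot = 0.606).

ΔS_univ ≈ 0.04892 kJ/K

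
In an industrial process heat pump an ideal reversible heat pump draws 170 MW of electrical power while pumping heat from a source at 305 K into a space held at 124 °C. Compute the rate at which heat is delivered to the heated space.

Q̇_H ≈ 732.7 MW

T_H = 124 °C → 124 + 273.15 = 397.15 K.
The Carnot heat-pump COP is COP_HP = T_H/(T_H − T_C) = 397.15/92.15 = 4.3098.
Q_H = COP_HP · W = 4.3098 × 170 = 732.7 MW.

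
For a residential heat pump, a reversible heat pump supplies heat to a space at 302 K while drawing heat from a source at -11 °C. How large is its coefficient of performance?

T_C = -11 °C → -11 + 273.15 = 262.15 K.
Reversible heating COP: COP_HP = T_H/(T_H − T_C) = 302.00/(302.00 − 262.15) = 7.578.

COP_HP ≈ 7.578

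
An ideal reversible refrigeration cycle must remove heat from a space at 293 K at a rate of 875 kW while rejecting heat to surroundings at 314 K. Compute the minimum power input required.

The reversible coefficient of performance is COP_R = T_C/(T_H − T_C) = 293.00/21.00 = 13.9524.
W = Q_C/COP_R = 875/13.9524 = 62.71 kW.

Ẇ_in ≈ 62.71 kW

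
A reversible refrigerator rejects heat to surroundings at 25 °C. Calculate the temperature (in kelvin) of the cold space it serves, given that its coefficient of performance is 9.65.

T_H = 25 °C → 25 + 273.15 = 298.15 K.
COP_R = T_C/(T_H − T_C) ⇒ T_C = T_H·COP_R/(1 + COP_R) = 298.15 × 9.65/(1 + 9.65) = 270.2 K.

T_C ≈ 270.2 K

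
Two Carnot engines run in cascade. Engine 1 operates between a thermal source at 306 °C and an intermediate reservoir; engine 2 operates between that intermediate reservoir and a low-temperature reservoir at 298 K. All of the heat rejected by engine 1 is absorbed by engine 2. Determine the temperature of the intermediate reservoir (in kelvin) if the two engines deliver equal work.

T_m ≈ 439 K

T_H = 306 °C → 306 + 273.15 = 579.15 K.
For reversible stages Q_m = Q_H·(T_m/T_H). Setting W₁ = Q_H(1 − T_m/T_H) equal to W₂ = Q_m(1 − T_C/T_m) = Q_H·(T_m − T_C)/T_H gives T_H − T_m = T_m − T_C, so T_m = (T_H + T_C)/2 = (579.15 + 298.00)/2 = 439 K.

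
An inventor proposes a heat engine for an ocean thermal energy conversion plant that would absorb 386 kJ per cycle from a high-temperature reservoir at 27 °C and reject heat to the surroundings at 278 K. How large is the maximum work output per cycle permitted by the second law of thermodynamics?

W_max ≈ 28.49 kJ

T_H = 27 °C → 27 + 273.15 = 300.15 K.
The upper bound on efficiency is η_max = 1 − T_C/T_H = 1 − 278.00/300.15 = 0.0738.
W_max = η_max · Q_H = 0.0738 × 386 = 28.49 kJ.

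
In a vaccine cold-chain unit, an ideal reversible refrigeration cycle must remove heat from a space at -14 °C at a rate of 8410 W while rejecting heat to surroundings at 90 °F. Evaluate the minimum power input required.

T_H = 90 °F → (90 − 32) × 5/9 = 32.22 °C = 305.37 K.
T_C = -14 °C → -14 + 273.15 = 259.15 K.
The reversible coefficient of performance is COP_R = T_C/(T_H − T_C) = 259.15/46.22 = 5.6066.
W = Q_C/COP_R = 8410/5.6066 = 1500 W.

Ẇ_in ≈ 1500 W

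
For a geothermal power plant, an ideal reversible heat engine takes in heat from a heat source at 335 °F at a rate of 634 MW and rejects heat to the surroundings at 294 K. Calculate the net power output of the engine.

T_H = 335 °F → (335 − 32) × 5/9 = 168.33 °C = 441.48 K.
η_rev = 1 − T_C/T_H = 1 − 294.00/441.48 = 0.3341.
W = η·Q_H = 0.3341 × 634 = 212 MW.

Ẇ ≈ 212 MW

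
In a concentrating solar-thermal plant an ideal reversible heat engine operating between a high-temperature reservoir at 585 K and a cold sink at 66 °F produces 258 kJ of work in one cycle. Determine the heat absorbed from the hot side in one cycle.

T_C = 66 °F → (66 − 32) × 5/9 = 18.89 °C = 292.04 K.
For a reversible engine, η = 1 − T_C/T_H = 1 − 292.04/585.00 = 0.5008.
Q_H = W/η = 258/0.5008 = 515 kJ.

Q_H ≈ 515 kJ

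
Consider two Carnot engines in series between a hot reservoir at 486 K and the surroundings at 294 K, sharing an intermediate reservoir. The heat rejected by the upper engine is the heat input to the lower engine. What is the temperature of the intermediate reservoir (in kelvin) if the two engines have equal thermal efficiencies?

Equal efficiencies require 1 − T_m/T_H = 1 − T_C/T_m, i.e. T_m/T_H = T_C/T_m, so T_m = √(T_H·T_C) = √(486.00 × 294.00) = 378 K.

T_m ≈ 378 K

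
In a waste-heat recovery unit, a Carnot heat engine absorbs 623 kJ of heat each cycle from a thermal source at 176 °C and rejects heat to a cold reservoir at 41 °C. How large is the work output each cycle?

W ≈ 187.3 kJ

T_H = 176 °C → 176 + 273.15 = 449.15 K.
T_C = 41 °C → 41 + 273.15 = 314.15 K.
η_rev = 1 − T_C/T_H = 1 − 314.15/449.15 = 0.3006.
W = η·Q_H = 0.3006 × 623 = 187.3 kJ.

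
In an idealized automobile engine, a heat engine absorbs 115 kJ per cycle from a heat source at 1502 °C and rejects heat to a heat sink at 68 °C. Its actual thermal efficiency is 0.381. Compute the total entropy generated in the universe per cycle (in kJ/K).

ΔS_univ ≈ 0.144 kJ/K

T_H = 1502 °C → 1502 + 273.15 = 1775.15 K.
T_C = 68 °C → 68 + 273.15 = 341.15 K.
W = η·Q_H = 0.381 × 115 = 43.81 kJ, so Q_C = Q_H − W = 71.19 kJ.
The hot reservoir loses entropy Q_H/T_H = 115/1775.15 = 0.06478 kJ/K; the cold reservoir gains Q_C/T_C = 71.19/341.15 = 0.2087 kJ/K.
ΔS_univ = −Q_H/T_H + Q_C/T_C = 0.144 kJ/K (> 0, since η = 0.381 < η_Carnot = 0.808).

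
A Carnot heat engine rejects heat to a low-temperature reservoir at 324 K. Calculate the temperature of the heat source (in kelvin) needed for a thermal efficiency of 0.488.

T_H ≈ 632.8 K

From η = 1 − T_C/T_H, solving for T_H gives T_H = T_C/(1 − η) = 324.00/(1 − 0.488) = 632.8 K.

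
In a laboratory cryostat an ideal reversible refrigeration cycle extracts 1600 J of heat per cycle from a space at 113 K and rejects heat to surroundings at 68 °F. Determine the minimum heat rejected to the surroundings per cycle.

T_H = 68 °F → (68 − 32) × 5/9 = 20.00 °C = 293.15 K.
For a reversible cycle Q_H/Q_C = T_H/T_C, so Q_H = Q_C·T_H/T_C = 1600 × 293.15/113.00 = 4150 J.

Q_H ≈ 4150 J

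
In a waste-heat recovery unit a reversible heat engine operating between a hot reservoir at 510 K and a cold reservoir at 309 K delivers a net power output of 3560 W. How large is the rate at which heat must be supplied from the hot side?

Carnot efficiency: η = 1 − T_C/T_H = 1 − 309.00/510.00 = 0.3941.
Q_H = W/η = 3560/0.3941 = 9030 W.

Q̇_H ≈ 9030 W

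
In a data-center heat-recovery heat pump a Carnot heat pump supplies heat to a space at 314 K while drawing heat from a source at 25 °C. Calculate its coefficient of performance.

T_C = 25 °C → 25 + 273.15 = 298.15 K.
Reversible heating COP: COP_HP = T_H/(T_H − T_C) = 314.00/(314.00 − 298.15) = 19.8.

COP_HP ≈ 19.8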